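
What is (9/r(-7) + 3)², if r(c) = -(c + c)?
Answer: 2601/196 ≈ 13.270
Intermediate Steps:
r(c) = -2*c
(9/r(-7) + 3)² = (9/((-2*(-7))) + 3)² = (9/14 + 3)² = (51/14)² = 2601/196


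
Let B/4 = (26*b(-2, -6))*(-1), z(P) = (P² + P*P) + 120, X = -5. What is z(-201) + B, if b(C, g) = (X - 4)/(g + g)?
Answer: 80844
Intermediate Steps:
b(C, g) = -9/(2*g) (b(C, g) = (-5 - 4)/(g + g) = -9*1/(2*g) = -9/(2*g))
z(P) = 120 + 2*P² (z(P) = (P² + P²) + 120 = 2*P² + 120 = 120 + 2*P²)
B = -78 (B = 4*((26*(-9/2/(-6)))*(-1)) = 4*((26*(-9/2*(-⅙)))*(-1)) = 4*((26*(¾))*(-1)) = 4*((39/2)*(-1)) = 4*(-39/2) = -78)
z(-201) + B = (120 + 2*(-201)²) - 78 = (120 + 2*40401) - 78 = (120 + 80802) - 78 = 80922 - 78 = 80844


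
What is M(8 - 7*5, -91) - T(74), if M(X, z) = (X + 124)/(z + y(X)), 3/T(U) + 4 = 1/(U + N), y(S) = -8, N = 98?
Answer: -5185/22671 ≈ -0.22871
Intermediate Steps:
T(U) = 3/(-4 + 1/(98 + U)) (T(U) = 3/(-4 + 1/(U + 98)) = 3/(-4 + 1/(98 + U)))
M(X, z) = (124 + X)/(-8 + z) (M(X, z) = (X + 124)/(z - 8) = (124 + X)/(-8 + z))
M(8 - 7*5, -91) - T(74) = (124 + (8 - 7*5))/(-8 - 91) - 3*(-98 - 1*74)/(391 + 4*74) = (124 + (8 - 35))/(-99) - 3*(-98 - 74)/(391 + 296) = -(124 - 27)/99 - 3*(-172)/687 = -1/99*97 - 3*(-172)/687 = -97/99 - 1*(-172/229) = -97/99 + 172/229 = -5185/22671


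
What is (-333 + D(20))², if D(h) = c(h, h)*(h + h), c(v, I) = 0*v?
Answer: 110889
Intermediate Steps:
c(v, I) = 0
D(h) = 0 (D(h) = 0*(h + h) = 0*(2*h) = 0)
(-333 + D(20))² = (-333 + 0)² = (-333)² = 110889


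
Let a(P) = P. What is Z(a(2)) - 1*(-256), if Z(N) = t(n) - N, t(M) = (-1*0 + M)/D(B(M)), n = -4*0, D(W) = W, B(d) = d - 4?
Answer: 254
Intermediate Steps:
B(d) = -4 + d
n = 0
t(M) = M/(-4 + M) (t(M) = (-1*0 + M)/(-4 + M) = (0 + M)/(-4 + M) = M/(-4 + M))
Z(N) = -N (Z(N) = 0/(-4 + 0) - N = 0/(-4) - N = 0*(-¼) - N = 0 - N = -N)
Z(a(2)) - 1*(-256) = -1*2 - 1*(-256) = -2 + 256 = 254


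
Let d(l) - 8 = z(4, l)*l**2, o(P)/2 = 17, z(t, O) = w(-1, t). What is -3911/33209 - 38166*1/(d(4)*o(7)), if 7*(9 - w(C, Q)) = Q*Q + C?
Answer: -4490876717/465191672 ≈ -9.6538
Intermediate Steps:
w(C, Q) = 9 - C/7 - Q**2/7 (w(C, Q) = 9 - (Q*Q + C)/7 = 9 - (Q**2 + C)/7 = 9 - (C + Q**2)/7 = 9 + (-C/7 - Q**2/7) = 9 - C/7 - Q**2/7)
z(t, O) = 64/7 - t**2/7 (z(t, O) = 9 - 1/7*(-1) - t**2/7 = 9 + 1/7 - t**2/7 = 64/7 - t**2/7)
o(P) = 34 (o(P) = 2*17 = 34)
d(l) = 8 + 48*l**2/7 (d(l) = 8 + (64/7 - 1/7*4**2)*l**2 = 8 + (64/7 - 1/7*16)*l**2 = 8 + (64/7 - 16/7)*l**2 = 8 + 48*l**2/7)
-3911/33209 - 38166*1/(d(4)*o(7)) = -3911/33209 - 38166*1/(34*(8 + (48/7)*4**2)) = -3911*1/33209 - 38166*1/(34*(8 + (48/7)*16)) = -3911/33209 - 38166*1/(34*(8 + 768/7)) = -3911/33209 - 38166/(34*(824/7)) = -3911/33209 - 38166/28016/7 = -3911/33209 - 38166*7/28016 = -3911/33209 - 133581/14008 = -4490876717/465191672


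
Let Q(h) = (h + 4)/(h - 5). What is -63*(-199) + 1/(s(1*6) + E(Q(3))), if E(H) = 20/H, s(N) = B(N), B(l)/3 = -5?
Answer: 1817858/145 ≈ 12537.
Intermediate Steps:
B(l) = -15 (B(l) = 3*(-5) = -15)
s(N) = -15
Q(h) = (4 + h)/(-5 + h)
-63*(-199) + 1/(s(1*6) + E(Q(3))) = -63*(-199) + 1/(-15 + 20/(((4 + 3)/(-5 + 3)))) = 12537 + 1/(-15 + 20/((7/(-2)))) = 12537 + 1/(-15 + 20/((-½*7))) = 12537 + 1/(-15 + 20/(-7/2)) = 12537 + 1/(-15 + 20*(-2/7)) = 12537 + 1/(-15 - 40/7) = 12537 + 1/(-145/7) = 12537 - 7/145 = 1817858/145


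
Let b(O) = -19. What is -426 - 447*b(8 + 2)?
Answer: 8067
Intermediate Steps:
-426 - 447*b(8 + 2) = -426 - 447*(-19) = -426 + 8493 = 8067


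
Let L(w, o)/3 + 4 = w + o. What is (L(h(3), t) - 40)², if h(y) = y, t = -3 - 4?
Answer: 4096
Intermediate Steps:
t = -7
L(w, o) = -12 + 3*o + 3*w (L(w, o) = -12 + 3*(w + o) = -12 + 3*(o + w) = -12 + (3*o + 3*w) = -12 + 3*o + 3*w)
(L(h(3), t) - 40)² = ((-12 + 3*(-7) + 3*3) - 40)² = ((-12 - 21 + 9) - 40)² = (-24 - 40)² = (-64)² = 4096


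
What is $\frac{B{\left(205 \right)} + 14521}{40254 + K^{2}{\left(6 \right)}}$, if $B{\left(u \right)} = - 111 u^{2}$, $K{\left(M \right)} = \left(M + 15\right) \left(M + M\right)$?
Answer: $- \frac{2325127}{51879} \approx -44.818$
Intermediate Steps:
$K{\left(M \right)} = 2 M \left(15 + M\right)$ ($K{\left(M \right)} = \left(15 + M\right) 2 M = 2 M \left(15 + M\right)$)
$\frac{B{\left(205 \right)} + 14521}{40254 + K^{2}{\left(6 \right)}} = \frac{- 111 \cdot 205^{2} + 14521}{40254 + \left(2 \cdot 6 \left(15 + 6\right)\right)^{2}} = \frac{\left(-111\right) 42025 + 14521}{40254 + \left(2 \cdot 6 \cdot 21\right)^{2}} = \frac{-4664775 + 14521}{40254 + 252^{2}} = - \frac{4650254}{40254 + 63504} = - \frac{4650254}{103758} = \left(-4650254\right) \frac{1}{103758} = - \frac{2325127}{51879}$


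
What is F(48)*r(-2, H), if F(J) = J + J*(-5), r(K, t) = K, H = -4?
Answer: 384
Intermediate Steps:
F(J) = -4*J (F(J) = J - 5*J = -4*J)
F(48)*r(-2, H) = -4*48*(-2) = -192*(-2) = 384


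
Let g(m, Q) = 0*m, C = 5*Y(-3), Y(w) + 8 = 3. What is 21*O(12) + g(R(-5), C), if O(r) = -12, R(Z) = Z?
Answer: -252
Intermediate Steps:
Y(w) = -5 (Y(w) = -8 + 3 = -5)
C = -25 (C = 5*(-5) = -25)
g(m, Q) = 0
21*O(12) + g(R(-5), C) = 21*(-12) + 0 = -252 + 0 = -252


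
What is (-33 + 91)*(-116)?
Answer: -6728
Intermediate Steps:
(-33 + 91)*(-116) = 58*(-116) = -6728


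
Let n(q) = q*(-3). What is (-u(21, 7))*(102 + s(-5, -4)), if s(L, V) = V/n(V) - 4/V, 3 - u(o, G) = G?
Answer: 1232/3 ≈ 410.67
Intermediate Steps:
u(o, G) = 3 - G
n(q) = -3*q
s(L, V) = -1/3 - 4/V (s(L, V) = V/((-3*V)) - 4/V = V*(-1/(3*V)) - 4/V = -1/3 - 4/V)
(-u(21, 7))*(102 + s(-5, -4)) = (-(3 - 1*7))*(102 + (1/3)*(-12 - 1*(-4))/(-4)) = (-(3 - 7))*(102 + (1/3)*(-1/4)*(-12 + 4)) = (-1*(-4))*(102 + (1/3)*(-1/4)*(-8)) = 4*(102 + 2/3) = 4*(308/3) = 1232/3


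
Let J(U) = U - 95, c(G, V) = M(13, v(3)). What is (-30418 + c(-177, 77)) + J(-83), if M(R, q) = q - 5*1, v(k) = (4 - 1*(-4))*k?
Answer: -30577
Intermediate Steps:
v(k) = 8*k (v(k) = (4 + 4)*k = 8*k)
M(R, q) = -5 + q (M(R, q) = q - 5 = -5 + q)
c(G, V) = 19 (c(G, V) = -5 + 8*3 = -5 + 24 = 19)
J(U) = -95 + U
(-30418 + c(-177, 77)) + J(-83) = (-30418 + 19) + (-95 - 83) = -30399 - 178 = -30577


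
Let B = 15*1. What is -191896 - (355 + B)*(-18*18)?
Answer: -72016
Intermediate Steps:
B = 15
-191896 - (355 + B)*(-18*18) = -191896 - (355 + 15)*(-18*18) = -191896 - 370*(-324) = -191896 - 1*(-119880) = -191896 + 119880 = -72016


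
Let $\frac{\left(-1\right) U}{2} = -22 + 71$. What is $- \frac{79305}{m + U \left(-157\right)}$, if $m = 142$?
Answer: $- \frac{26435}{5176} \approx -5.1072$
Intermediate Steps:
$U = -98$ ($U = - 2 \left(-22 + 71\right) = \left(-2\right) 49 = -98$)
$- \frac{79305}{m + U \left(-157\right)} = - \frac{79305}{142 - -15386} = - \frac{79305}{142 + 15386} = - \frac{79305}{15528} = \left(-79305\right) \frac{1}{15528} = - \frac{26435}{5176}$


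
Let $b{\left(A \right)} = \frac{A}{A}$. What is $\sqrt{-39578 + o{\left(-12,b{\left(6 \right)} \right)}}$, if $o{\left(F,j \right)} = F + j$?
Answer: $i \sqrt{39589} \approx 198.97 i$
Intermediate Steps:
$b{\left(A \right)} = 1$
$\sqrt{-39578 + o{\left(-12,b{\left(6 \right)} \right)}} = \sqrt{-39578 + \left(-12 + 1\right)} = \sqrt{-39578 - 11} = \sqrt{-39589} = i \sqrt{39589}$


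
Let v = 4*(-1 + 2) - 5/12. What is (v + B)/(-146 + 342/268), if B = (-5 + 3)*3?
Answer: 1943/116358 ≈ 0.016698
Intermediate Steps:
B = -6 (B = -2*3 = -6)
v = 43/12 (v = 4*1 - 5*1/12 = 4 - 5/12 = 43/12 ≈ 3.5833)
(v + B)/(-146 + 342/268) = (43/12 - 6)/(-146 + 342/268) = -29/(12*(-146 + 342*(1/268))) = -29/(12*(-146 + 171/134)) = -29/(12*(-19393/134)) = -29/12*(-134/19393) = 1943/116358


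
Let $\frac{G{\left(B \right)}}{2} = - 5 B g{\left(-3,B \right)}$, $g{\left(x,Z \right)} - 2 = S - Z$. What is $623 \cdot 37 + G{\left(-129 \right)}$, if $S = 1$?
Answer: $193331$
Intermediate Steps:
$g{\left(x,Z \right)} = 3 - Z$ ($g{\left(x,Z \right)} = 2 - \left(-1 + Z\right) = 3 - Z$)
$G{\left(B \right)} = - 10 B \left(3 - B\right)$ ($G{\left(B \right)} = 2 - 5 B \left(3 - B\right) = 2 \left(- 5 B \left(3 - B\right)\right) = - 10 B \left(3 - B\right)$)
$623 \cdot 37 + G{\left(-129 \right)} = 623 \cdot 37 + 10 \left(-129\right) \left(-3 - 129\right) = 23051 + 10 \left(-129\right) \left(-132\right) = 23051 + 170280 = 193331$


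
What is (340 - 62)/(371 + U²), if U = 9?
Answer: 139/226 ≈ 0.61504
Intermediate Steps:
(340 - 62)/(371 + U²) = (340 - 62)/(371 + 9²) = 278/(371 + 81) = 278/452 = 278*(1/452) = 139/226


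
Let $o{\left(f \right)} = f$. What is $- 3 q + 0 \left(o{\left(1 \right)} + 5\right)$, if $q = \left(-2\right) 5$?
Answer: $30$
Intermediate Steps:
$q = -10$
$- 3 q + 0 \left(o{\left(1 \right)} + 5\right) = \left(-3\right) \left(-10\right) + 0 \left(1 + 5\right) = 30 + 0 \cdot 6 = 30 + 0 = 30$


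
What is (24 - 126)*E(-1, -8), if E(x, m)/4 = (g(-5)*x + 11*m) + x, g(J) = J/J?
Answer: 36720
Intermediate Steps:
g(J) = 1
E(x, m) = 8*x + 44*m (E(x, m) = 4*((1*x + 11*m) + x) = 4*((x + 11*m) + x) = 4*(2*x + 11*m) = 8*x + 44*m)
(24 - 126)*E(-1, -8) = (24 - 126)*(8*(-1) + 44*(-8)) = -102*(-8 - 352) = -102*(-360) = 36720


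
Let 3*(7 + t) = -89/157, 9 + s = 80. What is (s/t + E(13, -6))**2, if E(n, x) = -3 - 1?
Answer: 2207590225/11464996 ≈ 192.55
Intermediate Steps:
E(n, x) = -4
s = 71 (s = -9 + 80 = 71)
t = -3386/471 (t = -7 + (-89/157)/3 = -7 + (-89*1/157)/3 = -7 + (1/3)*(-89/157) = -7 - 89/471 = -3386/471 ≈ -7.1890)
(s/t + E(13, -6))**2 = (71/(-3386/471) - 4)**2 = (71*(-471/3386) - 4)**2 = (-33441/3386 - 4)**2 = (-46985/3386)**2 = 2207590225/11464996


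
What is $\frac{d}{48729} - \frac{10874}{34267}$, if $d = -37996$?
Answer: $- \frac{1831888078}{1669796643} \approx -1.0971$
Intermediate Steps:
$\frac{d}{48729} - \frac{10874}{34267} = - \frac{37996}{48729} - \frac{10874}{34267} = - \frac{1831888078}{1669796643}$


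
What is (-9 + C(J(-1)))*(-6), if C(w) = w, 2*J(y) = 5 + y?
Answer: 42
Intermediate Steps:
J(y) = 5/2 + y/2 (J(y) = (5 + y)/2 = 5/2 + y/2)
(-9 + C(J(-1)))*(-6) = (-9 + (5/2 + (½)*(-1)))*(-6) = (-9 + (5/2 - ½))*(-6) = (-9 + 2)*(-6) = -7*(-6) = 42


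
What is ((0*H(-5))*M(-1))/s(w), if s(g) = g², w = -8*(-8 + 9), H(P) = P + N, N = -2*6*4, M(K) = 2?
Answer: 0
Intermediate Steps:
N = -48 (N = -12*4 = -48)
H(P) = -48 + P (H(P) = P - 48 = -48 + P)
w = -8 (w = -8*1 = -8)
((0*H(-5))*M(-1))/s(w) = ((0*(-48 - 5))*2)/((-8)²) = ((0*(-53))*2)/64 = (0*2)*(1/64) = 0*(1/64) = 0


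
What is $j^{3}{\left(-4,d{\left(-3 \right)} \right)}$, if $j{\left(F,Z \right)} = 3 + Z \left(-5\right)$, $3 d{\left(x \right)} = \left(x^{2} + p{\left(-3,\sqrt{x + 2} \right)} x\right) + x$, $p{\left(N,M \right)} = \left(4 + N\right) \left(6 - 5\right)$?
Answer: $-8$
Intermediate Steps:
$p{\left(N,M \right)} = 4 + N$ ($p{\left(N,M \right)} = \left(4 + N\right) 1 = 4 + N$)
$d{\left(x \right)} = \frac{x^{2}}{3} + \frac{2 x}{3}$ ($d{\left(x \right)} = \frac{\left(x^{2} + \left(4 - 3\right) x\right) + x}{3} = \frac{\left(x^{2} + 1 x\right) + x}{3} = \frac{\left(x^{2} + x\right) + x}{3} = \frac{\left(x + x^{2}\right) + x}{3} = \frac{x^{2} + 2 x}{3} = \frac{x^{2}}{3} + \frac{2 x}{3}$)
$j{\left(F,Z \right)} = 3 - 5 Z$
$j^{3}{\left(-4,d{\left(-3 \right)} \right)} = \left(3 - 5 \cdot \frac{1}{3} \left(-3\right) \left(2 - 3\right)\right)^{3} = \left(3 - 5 \cdot \frac{1}{3} \left(-3\right) \left(-1\right)\right)^{3} = \left(3 - 5\right)^{3} = \left(-2\right)^{3} = -8$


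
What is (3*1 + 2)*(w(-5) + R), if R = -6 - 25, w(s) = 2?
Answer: -145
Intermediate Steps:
R = -31
(3*1 + 2)*(w(-5) + R) = (3*1 + 2)*(2 - 31) = (3 + 2)*(-29) = 5*(-29) = -145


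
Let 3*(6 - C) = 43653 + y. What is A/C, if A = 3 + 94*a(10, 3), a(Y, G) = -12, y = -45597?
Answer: -375/218 ≈ -1.7202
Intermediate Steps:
A = -1125 (A = 3 + 94*(-12) = 3 - 1128 = -1125)
C = 654 (C = 6 - (43653 - 45597)/3 = 6 - ⅓*(-1944) = 6 + 648 = 654)
A/C = -1125/654 = -1125*1/654 = -375/218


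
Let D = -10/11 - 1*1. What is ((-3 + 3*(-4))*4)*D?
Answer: 1260/11 ≈ 114.55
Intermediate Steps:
D = -21/11 (D = -10*1/11 - 1 = -10/11 - 1 = -21/11 ≈ -1.9091)
((-3 + 3*(-4))*4)*D = ((-3 + 3*(-4))*4)*(-21/11) = ((-3 - 12)*4)*(-21/11) = -15*4*(-21/11) = -60*(-21/11) = 1260/11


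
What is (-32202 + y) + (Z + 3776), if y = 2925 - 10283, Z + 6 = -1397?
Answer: -37187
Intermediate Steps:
Z = -1403 (Z = -6 - 1397 = -1403)
y = -7358
(-32202 + y) + (Z + 3776) = (-32202 - 7358) + (-1403 + 3776) = -39560 + 2373 = -37187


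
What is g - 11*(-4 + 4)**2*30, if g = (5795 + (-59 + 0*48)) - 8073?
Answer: -2337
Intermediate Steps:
g = -2337 (g = (5795 + (-59 + 0)) - 8073 = (5795 - 59) - 8073 = 5736 - 8073 = -2337)
g - 11*(-4 + 4)**2*30 = -2337 - 11*(-4 + 4)**2*30 = -2337 - 11*0**2*30 = -2337 - 11*0*30 = -2337 + 0*30 = -2337 + 0 = -2337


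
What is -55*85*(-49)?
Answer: 229075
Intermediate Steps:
-55*85*(-49) = -4675*(-49) = 229075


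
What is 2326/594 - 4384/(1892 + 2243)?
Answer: 3506957/1228095 ≈ 2.8556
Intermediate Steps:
2326/594 - 4384/(1892 + 2243) = 2326*(1/594) - 4384/4135 = 1163/297 - 4384*1/4135 = 1163/297 - 4384/4135 = 3506957/1228095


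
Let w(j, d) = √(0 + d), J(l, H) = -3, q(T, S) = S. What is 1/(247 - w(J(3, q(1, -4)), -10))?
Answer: 247/61019 + I*√10/61019 ≈ 0.0040479 + 5.1824e-5*I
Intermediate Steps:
w(j, d) = √d
1/(247 - w(J(3, q(1, -4)), -10)) = 1/(247 - √(-10)) = 1/(247 - I*√10)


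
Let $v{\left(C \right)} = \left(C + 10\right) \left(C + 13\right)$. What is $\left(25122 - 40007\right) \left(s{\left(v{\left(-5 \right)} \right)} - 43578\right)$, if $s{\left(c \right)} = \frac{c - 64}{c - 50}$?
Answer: $648622806$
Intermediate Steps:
$v{\left(C \right)} = \left(10 + C\right) \left(13 + C\right)$
$s{\left(c \right)} = \frac{-64 + c}{-50 + c}$
$\left(25122 - 40007\right) \left(s{\left(v{\left(-5 \right)} \right)} - 43578\right) = \left(25122 - 40007\right) \left(\frac{-64 + \left(130 + \left(-5\right)^{2} + 23 \left(-5\right)\right)}{-50 + \left(130 + \left(-5\right)^{2} + 23 \left(-5\right)\right)} - 43578\right) = - 14885 \left(\frac{-64 + \left(130 + 25 - 115\right)}{-50 + \left(130 + 25 - 115\right)} - 43578\right) = - 14885 \left(\frac{-64 + 40}{-50 + 40} - 43578\right) = - 14885 \left(\frac{1}{-10} \left(-24\right) - 43578\right) = - 14885 \left(\left(- \frac{1}{10}\right) \left(-24\right) - 43578\right) = - 14885 \left(\frac{12}{5} - 43578\right) = \left(-14885\right) \left(- \frac{217878}{5}\right) = 648622806$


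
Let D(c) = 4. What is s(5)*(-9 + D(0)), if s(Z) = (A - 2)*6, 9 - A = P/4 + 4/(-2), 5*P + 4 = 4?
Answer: -270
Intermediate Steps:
P = 0 (P = -4/5 + (1/5)*4 = -4/5 + 4/5 = 0)
A = 11 (A = 9 - (0/4 + 4/(-2)) = 9 - (0*(1/4) + 4*(-1/2)) = 9 - (0 - 2) = 9 - 1*(-2) = 9 + 2 = 11)
s(Z) = 54 (s(Z) = (11 - 2)*6 = 9*6 = 54)
s(5)*(-9 + D(0)) = 54*(-9 + 4) = 54*(-5) = -270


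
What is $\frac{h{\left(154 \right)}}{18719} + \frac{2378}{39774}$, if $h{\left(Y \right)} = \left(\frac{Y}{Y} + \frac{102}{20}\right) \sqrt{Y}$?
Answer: $\frac{1189}{19887} + \frac{61 \sqrt{154}}{187190} \approx 0.063832$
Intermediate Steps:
$h{\left(Y \right)} = \frac{61 \sqrt{Y}}{10}$ ($h{\left(Y \right)} = \left(1 + 102 \cdot \frac{1}{20}\right) \sqrt{Y} = \left(1 + \frac{51}{10}\right) \sqrt{Y} = \frac{61 \sqrt{Y}}{10}$)
$\frac{h{\left(154 \right)}}{18719} + \frac{2378}{39774} = \frac{\frac{61}{10} \sqrt{154}}{18719} + \frac{2378}{39774} = \frac{61 \sqrt{154}}{10} \cdot \frac{1}{18719} + 2378 \cdot \frac{1}{39774} = \frac{61 \sqrt{154}}{187190} + \frac{1189}{19887} = \frac{1189}{19887} + \frac{61 \sqrt{154}}{187190}$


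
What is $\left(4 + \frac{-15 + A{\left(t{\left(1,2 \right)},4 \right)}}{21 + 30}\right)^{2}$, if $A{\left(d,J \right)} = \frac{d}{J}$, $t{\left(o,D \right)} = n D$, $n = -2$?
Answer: $\frac{35344}{2601} \approx 13.589$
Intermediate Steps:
$t{\left(o,D \right)} = - 2 D$
$\left(4 + \frac{-15 + A{\left(t{\left(1,2 \right)},4 \right)}}{21 + 30}\right)^{2} = \left(4 + \frac{-15 + \frac{\left(-2\right) 2}{4}}{21 + 30}\right)^{2} = \left(4 + \frac{-15 - 1}{51}\right)^{2} = \left(4 + \left(-15 - 1\right) \frac{1}{51}\right)^{2} = \left(4 - \frac{16}{51}\right)^{2} = \left(\frac{188}{51}\right)^{2} = \frac{35344}{2601}$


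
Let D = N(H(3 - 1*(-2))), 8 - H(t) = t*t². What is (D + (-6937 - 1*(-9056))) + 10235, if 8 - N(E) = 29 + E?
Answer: 12450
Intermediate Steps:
H(t) = 8 - t³ (H(t) = 8 - t*t² = 8 - t³)
N(E) = -21 - E (N(E) = 8 - (29 + E) = 8 + (-29 - E) = -21 - E)
D = 96 (D = -21 - (8 - (3 - 1*(-2))³) = -21 - (8 - (3 + 2)³) = -21 - (8 - 1*5³) = -21 - (8 - 1*125) = -21 - (8 - 125) = -21 - 1*(-117) = -21 + 117 = 96)
(D + (-6937 - 1*(-9056))) + 10235 = (96 + (-6937 - 1*(-9056))) + 10235 = (96 + (-6937 + 9056)) + 10235 = (96 + 2119) + 10235 = 2215 + 10235 = 12450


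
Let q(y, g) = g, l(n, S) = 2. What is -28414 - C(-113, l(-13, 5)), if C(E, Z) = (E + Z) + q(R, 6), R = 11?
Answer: -28309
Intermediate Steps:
C(E, Z) = 6 + E + Z (C(E, Z) = (E + Z) + 6 = 6 + E + Z)
-28414 - C(-113, l(-13, 5)) = -28414 - (6 - 113 + 2) = -28414 - 1*(-105) = -28414 + 105 = -28309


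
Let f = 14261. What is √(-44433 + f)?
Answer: 2*I*√7543 ≈ 173.7*I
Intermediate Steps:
√(-44433 + f) = √(-44433 + 14261) = √(-30172) = 2*I*√7543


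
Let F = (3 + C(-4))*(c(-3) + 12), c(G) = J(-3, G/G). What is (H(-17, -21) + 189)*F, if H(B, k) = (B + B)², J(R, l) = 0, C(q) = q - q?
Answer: 48420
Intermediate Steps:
C(q) = 0
c(G) = 0
F = 36 (F = (3 + 0)*(0 + 12) = 3*12 = 36)
H(B, k) = 4*B² (H(B, k) = (2*B)² = 4*B²)
(H(-17, -21) + 189)*F = (4*(-17)² + 189)*36 = (4*289 + 189)*36 = (1156 + 189)*36 = 1345*36 = 48420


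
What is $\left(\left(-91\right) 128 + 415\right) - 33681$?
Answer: $-44914$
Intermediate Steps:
$\left(\left(-91\right) 128 + 415\right) - 33681 = \left(-11648 + 415\right) - 33681 = -11233 - 33681 = -44914$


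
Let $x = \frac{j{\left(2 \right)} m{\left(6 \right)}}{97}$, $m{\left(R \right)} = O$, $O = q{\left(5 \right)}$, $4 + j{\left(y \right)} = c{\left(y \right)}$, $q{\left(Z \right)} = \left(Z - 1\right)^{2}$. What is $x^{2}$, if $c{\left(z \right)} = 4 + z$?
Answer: $\frac{1024}{9409} \approx 0.10883$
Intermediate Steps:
$q{\left(Z \right)} = \left(-1 + Z\right)^{2}$
$j{\left(y \right)} = y$ ($j{\left(y \right)} = -4 + \left(4 + y\right) = y$)
$O = 16$ ($O = \left(-1 + 5\right)^{2} = 4^{2} = 16$)
$m{\left(R \right)} = 16$
$x = \frac{32}{97}$ ($x = \frac{2 \cdot 16}{97} = 32 \cdot \frac{1}{97} = \frac{32}{97} \approx 0.3299$)
$x^{2} = \left(\frac{32}{97}\right)^{2} = \frac{1024}{9409}$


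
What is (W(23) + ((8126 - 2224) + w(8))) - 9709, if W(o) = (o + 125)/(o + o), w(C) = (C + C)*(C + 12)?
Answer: -80127/23 ≈ -3483.8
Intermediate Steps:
w(C) = 2*C*(12 + C) (w(C) = (2*C)*(12 + C) = 2*C*(12 + C))
W(o) = (125 + o)/(2*o) (W(o) = (125 + o)/((2*o)) = (125 + o)*(1/(2*o)) = (125 + o)/(2*o))
(W(23) + ((8126 - 2224) + w(8))) - 9709 = ((½)*(125 + 23)/23 + ((8126 - 2224) + 2*8*(12 + 8))) - 9709 = ((½)*(1/23)*148 + (5902 + 2*8*20)) - 9709 = (74/23 + (5902 + 320)) - 9709 = (74/23 + 6222) - 9709 = 143180/23 - 9709 = -80127/23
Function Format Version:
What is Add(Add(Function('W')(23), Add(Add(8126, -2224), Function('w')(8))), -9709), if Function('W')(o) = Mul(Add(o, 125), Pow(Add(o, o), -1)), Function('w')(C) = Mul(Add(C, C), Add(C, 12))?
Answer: Rational(-80127, 23) ≈ -3483.8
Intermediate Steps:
Function('w')(C) = Mul(2, C, Add(12, C)) (Function('w')(C) = Mul(Mul(2, C), Add(12, C)) = Mul(2, C, Add(12, C)))
Function('W')(o) = Mul(Rational(1, 2), Pow(o, -1), Add(125, o)) (Function('W')(o) = Mul(Add(125, o), Pow(Mul(2, o), -1)) = Mul(Add(125, o), Mul(Rational(1, 2), Pow(o, -1))) = Mul(Rational(1, 2), Pow(o, -1), Add(125, o)))
Add(Add(Function('W')(23), Add(Add(8126, -2224), Function('w')(8))), -9709) = Add(Add(Mul(Rational(1, 2), Pow(23, -1), Add(125, 23)), Add(Add(8126, -2224), Mul(2, 8, Add(12, 8)))), -9709) = Add(Add(Mul(Rational(1, 2), Rational(1, 23), 148), Add(5902, Mul(2, 8, 20))), -9709) = Add(Add(Rational(74, 23), Add(5902, 320)), -9709) = Add(Add(Rational(74, 23), 6222), -9709) = Add(Rational(143180, 23), -9709) = Rational(-80127, 23)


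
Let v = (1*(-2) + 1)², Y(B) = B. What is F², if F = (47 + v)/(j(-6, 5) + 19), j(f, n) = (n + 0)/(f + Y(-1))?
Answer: 441/64 ≈ 6.8906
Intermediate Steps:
v = 1 (v = (-2 + 1)² = (-1)² = 1)
j(f, n) = n/(-1 + f) (j(f, n) = (n + 0)/(f - 1) = n/(-1 + f))
F = 21/8 (F = (47 + 1)/(5/(-1 - 6) + 19) = 48/(5/(-7) + 19) = 48/(5*(-⅐) + 19) = 48/(-5/7 + 19) = 48/(128/7) = 48*(7/128) = 21/8 ≈ 2.6250)
F² = (21/8)² = 441/64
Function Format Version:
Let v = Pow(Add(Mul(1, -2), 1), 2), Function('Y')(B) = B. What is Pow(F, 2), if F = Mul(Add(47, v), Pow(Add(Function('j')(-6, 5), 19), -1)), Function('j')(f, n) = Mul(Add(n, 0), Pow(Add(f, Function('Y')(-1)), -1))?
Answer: Rational(441, 64) ≈ 6.8906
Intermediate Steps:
v = 1 (v = Pow(Add(-2, 1), 2) = Pow(-1, 2) = 1)
Function('j')(f, n) = Mul(n, Pow(Add(-1, f), -1)) (Function('j')(f, n) = Mul(Add(n, 0), Pow(Add(f, -1), -1)) = Mul(n, Pow(Add(-1, f), -1)))
F = Rational(21, 8) (F = Mul(Add(47, 1), Pow(Add(Mul(5, Pow(Add(-1, -6), -1)), 19), -1)) = Mul(48, Pow(Add(Mul(5, Pow(-7, -1)), 19), -1)) = Mul(48, Pow(Add(Mul(5, Rational(-1, 7)), 19), -1)) = Mul(48, Pow(Add(Rational(-5, 7), 19), -1)) = Mul(48, Pow(Rational(128, 7), -1)) = Mul(48, Rational(7, 128)) = Rational(21, 8) ≈ 2.6250)
Pow(F, 2) = Pow(Rational(21, 8), 2) = Rational(441, 64)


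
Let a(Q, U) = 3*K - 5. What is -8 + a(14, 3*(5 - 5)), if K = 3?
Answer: -4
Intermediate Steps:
a(Q, U) = 4 (a(Q, U) = 3*3 - 5 = 9 - 5 = 4)
-8 + a(14, 3*(5 - 5)) = -8 + 4 = -4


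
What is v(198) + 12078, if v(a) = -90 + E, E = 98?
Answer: 12086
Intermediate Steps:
v(a) = 8 (v(a) = -90 + 98 = 8)
v(198) + 12078 = 8 + 12078 = 12086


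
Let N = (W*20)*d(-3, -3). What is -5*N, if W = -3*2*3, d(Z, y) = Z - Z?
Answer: 0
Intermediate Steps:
d(Z, y) = 0
W = -18 (W = -6*3 = -18)
N = 0 (N = -18*20*0 = -360*0 = 0)
-5*N = -5*0 = 0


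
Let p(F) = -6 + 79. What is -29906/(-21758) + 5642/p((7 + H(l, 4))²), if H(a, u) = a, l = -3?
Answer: 62470887/794167 ≈ 78.662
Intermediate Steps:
p(F) = 73
-29906/(-21758) + 5642/p((7 + H(l, 4))²) = -29906/(-21758) + 5642/73 = -29906*(-1/21758) + 5642*(1/73) = 14953/10879 + 5642/73 = 62470887/794167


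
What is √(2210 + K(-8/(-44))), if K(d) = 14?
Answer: 4*√139 ≈ 47.159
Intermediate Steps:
√(2210 + K(-8/(-44))) = √(2210 + 14) = √2224 = 4*√139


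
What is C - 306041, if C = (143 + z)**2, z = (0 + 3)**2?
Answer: -282937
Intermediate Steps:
z = 9 (z = 3**2 = 9)
C = 23104 (C = (143 + 9)**2 = 152**2 = 23104)
C - 306041 = 23104 - 306041 = -282937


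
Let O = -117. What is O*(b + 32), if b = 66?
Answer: -11466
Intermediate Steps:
O*(b + 32) = -117*(66 + 32) = -117*98 = -11466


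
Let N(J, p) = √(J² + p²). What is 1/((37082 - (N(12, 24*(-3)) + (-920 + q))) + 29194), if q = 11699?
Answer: 18499/1026637227 + 4*√37/1026637227 ≈ 1.8043e-5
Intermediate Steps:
1/((37082 - (N(12, 24*(-3)) + (-920 + q))) + 29194) = 1/((37082 - (√(12² + (24*(-3))²) + (-920 + 11699))) + 29194) = 1/((37082 - (√(144 + (-72)²) + 10779)) + 29194) = 1/((37082 - (√(144 + 5184) + 10779)) + 29194) = 1/((37082 - (√5328 + 10779)) + 29194) = 1/((37082 - (12*√37 + 10779)) + 29194) = 1/((37082 - (10779 + 12*√37)) + 29194) = 1/((37082 + (-10779 - 12*√37)) + 29194) = 1/((26303 - 12*√37) + 29194) = 1/(55497 - 12*√37)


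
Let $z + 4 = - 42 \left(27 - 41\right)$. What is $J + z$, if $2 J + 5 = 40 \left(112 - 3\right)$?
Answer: $\frac{5523}{2} \approx 2761.5$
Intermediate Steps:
$J = \frac{4355}{2}$ ($J = - \frac{5}{2} + \frac{40 \left(112 - 3\right)}{2} = - \frac{5}{2} + \frac{40 \cdot 109}{2} = - \frac{5}{2} + \frac{1}{2} \cdot 4360 = - \frac{5}{2} + 2180 = \frac{4355}{2} \approx 2177.5$)
$z = 584$ ($z = -4 - 42 \left(27 - 41\right) = -4 - -588 = -4 + 588 = 584$)
$J + z = \frac{4355}{2} + 584 = \frac{5523}{2}$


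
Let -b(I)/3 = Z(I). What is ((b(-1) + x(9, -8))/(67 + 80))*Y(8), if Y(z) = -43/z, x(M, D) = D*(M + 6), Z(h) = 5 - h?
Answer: 989/196 ≈ 5.0459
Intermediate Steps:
b(I) = -15 + 3*I (b(I) = -3*(5 - I) = -15 + 3*I)
x(M, D) = D*(6 + M)
((b(-1) + x(9, -8))/(67 + 80))*Y(8) = (((-15 + 3*(-1)) - 8*(6 + 9))/(67 + 80))*(-43/8) = (((-15 - 3) - 8*15)/147)*(-43*⅛) = ((-18 - 120)*(1/147))*(-43/8) = -138*1/147*(-43/8) = -46/49*(-43/8) = 989/196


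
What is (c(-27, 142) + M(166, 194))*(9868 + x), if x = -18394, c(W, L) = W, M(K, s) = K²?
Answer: -234712254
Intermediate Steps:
(c(-27, 142) + M(166, 194))*(9868 + x) = (-27 + 166²)*(9868 - 18394) = (-27 + 27556)*(-8526) = 27529*(-8526) = -234712254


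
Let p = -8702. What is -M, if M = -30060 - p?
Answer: 21358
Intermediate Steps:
M = -21358 (M = -30060 - 1*(-8702) = -30060 + 8702 = -21358)
-M = -1*(-21358) = 21358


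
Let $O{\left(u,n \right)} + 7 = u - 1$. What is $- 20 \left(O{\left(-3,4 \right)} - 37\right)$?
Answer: $960$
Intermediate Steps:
$O{\left(u,n \right)} = -8 + u$ ($O{\left(u,n \right)} = -7 + \left(u - 1\right) = -7 + \left(-1 + u\right) = -8 + u$)
$- 20 \left(O{\left(-3,4 \right)} - 37\right) = - 20 \left(\left(-8 - 3\right) - 37\right) = - 20 \left(-11 - 37\right) = - 20 \left(-48\right) = \left(-1\right) \left(-960\right) = 960$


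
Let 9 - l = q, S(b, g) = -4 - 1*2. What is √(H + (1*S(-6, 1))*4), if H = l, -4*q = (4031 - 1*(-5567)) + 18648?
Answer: √28186/2 ≈ 83.943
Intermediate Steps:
S(b, g) = -6 (S(b, g) = -4 - 2 = -6)
q = -14123/2 (q = -((4031 - 1*(-5567)) + 18648)/4 = -((4031 + 5567) + 18648)/4 = -(9598 + 18648)/4 = -¼*28246 = -14123/2 ≈ -7061.5)
l = 14141/2 (l = 9 - 1*(-14123/2) = 9 + 14123/2 = 14141/2 ≈ 7070.5)
H = 14141/2 ≈ 7070.5
√(H + (1*S(-6, 1))*4) = √(14141/2 + (1*(-6))*4) = √(14141/2 - 6*4) = √(14141/2 - 24) = √(14093/2) = √28186/2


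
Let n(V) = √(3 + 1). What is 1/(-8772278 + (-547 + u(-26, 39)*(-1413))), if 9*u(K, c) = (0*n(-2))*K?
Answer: -1/8772825 ≈ -1.1399e-7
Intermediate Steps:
n(V) = 2 (n(V) = √4 = 2)
u(K, c) = 0 (u(K, c) = ((0*2)*K)/9 = (0*K)/9 = (⅑)*0 = 0)
1/(-8772278 + (-547 + u(-26, 39)*(-1413))) = 1/(-8772278 + (-547 + 0*(-1413))) = 1/(-8772278 + (-547 + 0)) = 1/(-8772278 - 547) = 1/(-8772825) = -1/8772825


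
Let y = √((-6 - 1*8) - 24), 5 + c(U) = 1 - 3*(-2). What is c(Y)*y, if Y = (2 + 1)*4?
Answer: 2*I*√38 ≈ 12.329*I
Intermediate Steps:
Y = 12 (Y = 3*4 = 12)
c(U) = 2 (c(U) = -5 + (1 - 3*(-2)) = -5 + (1 + 6) = -5 + 7 = 2)
y = I*√38 (y = √((-6 - 8) - 24) = √(-14 - 24) = √(-38) = I*√38 ≈ 6.1644*I)
c(Y)*y = 2*(I*√38) = 2*I*√38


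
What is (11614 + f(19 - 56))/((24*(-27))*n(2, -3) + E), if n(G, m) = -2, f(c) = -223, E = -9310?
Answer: -11391/8014 ≈ -1.4214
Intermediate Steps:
(11614 + f(19 - 56))/((24*(-27))*n(2, -3) + E) = (11614 - 223)/((24*(-27))*(-2) - 9310) = 11391/(-648*(-2) - 9310) = 11391/(1296 - 9310) = 11391/(-8014) = 11391*(-1/8014) = -11391/8014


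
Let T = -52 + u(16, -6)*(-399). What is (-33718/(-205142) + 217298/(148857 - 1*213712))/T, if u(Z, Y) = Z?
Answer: 3027868959/6116261547340 ≈ 0.00049505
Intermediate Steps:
T = -6436 (T = -52 + 16*(-399) = -52 - 6384 = -6436)
(-33718/(-205142) + 217298/(148857 - 1*213712))/T = (-33718/(-205142) + 217298/(148857 - 1*213712))/(-6436) = (-33718*(-1/205142) + 217298/(148857 - 213712))*(-1/6436) = (16859/102571 + 217298/(-64855))*(-1/6436) = (16859/102571 + 217298*(-1/64855))*(-1/6436) = (16859/102571 - 217298/64855)*(-1/6436) = -3027868959/950320315*(-1/6436) = 3027868959/6116261547340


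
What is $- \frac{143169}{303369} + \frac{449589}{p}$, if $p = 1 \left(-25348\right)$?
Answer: $- \frac{46673471051}{2563265804} \approx -18.209$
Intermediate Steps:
$p = -25348$
$- \frac{143169}{303369} + \frac{449589}{p} = - \frac{143169}{303369} + \frac{449589}{-25348} = \left(-143169\right) \frac{1}{303369} + 449589 \left(- \frac{1}{25348}\right) = - \frac{47723}{101123} - \frac{449589}{25348} = - \frac{46673471051}{2563265804}$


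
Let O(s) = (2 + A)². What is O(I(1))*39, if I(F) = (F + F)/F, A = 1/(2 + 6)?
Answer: 11271/64 ≈ 176.11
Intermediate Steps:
A = ⅛ (A = 1/8 = ⅛ ≈ 0.12500)
I(F) = 2 (I(F) = (2*F)/F = 2)
O(s) = 289/64 (O(s) = (2 + ⅛)² = (17/8)² = 289/64)
O(I(1))*39 = (289/64)*39 = 11271/64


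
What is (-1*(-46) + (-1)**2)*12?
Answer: 564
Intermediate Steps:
(-1*(-46) + (-1)**2)*12 = (46 + 1)*12 = 47*12 = 564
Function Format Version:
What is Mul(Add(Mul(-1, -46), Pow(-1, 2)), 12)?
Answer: 564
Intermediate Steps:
Mul(Add(Mul(-1, -46), Pow(-1, 2)), 12) = Mul(Add(46, 1), 12) = Mul(47, 12) = 564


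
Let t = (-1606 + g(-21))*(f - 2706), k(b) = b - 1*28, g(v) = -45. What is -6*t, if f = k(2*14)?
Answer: -26805636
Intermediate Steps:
k(b) = -28 + b (k(b) = b - 28 = -28 + b)
f = 0 (f = -28 + 2*14 = -28 + 28 = 0)
t = 4467606 (t = (-1606 - 45)*(0 - 2706) = -1651*(-2706) = 4467606)
-6*t = -6*4467606 = -26805636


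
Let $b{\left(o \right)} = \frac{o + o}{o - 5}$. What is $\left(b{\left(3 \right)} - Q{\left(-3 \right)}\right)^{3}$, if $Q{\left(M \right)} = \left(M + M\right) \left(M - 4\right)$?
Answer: $-91125$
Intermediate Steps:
$Q{\left(M \right)} = 2 M \left(-4 + M\right)$
$b{\left(o \right)} = \frac{2 o}{-5 + o}$
$\left(b{\left(3 \right)} - Q{\left(-3 \right)}\right)^{3} = \left(2 \cdot 3 \frac{1}{-5 + 3} - 2 \left(-3\right) \left(-4 - 3\right)\right)^{3} = \left(2 \cdot 3 \frac{1}{-2} - 2 \left(-3\right) \left(-7\right)\right)^{3} = \left(2 \cdot 3 \left(- \frac{1}{2}\right) - 42\right)^{3} = \left(-3 - 42\right)^{3} = \left(-45\right)^{3} = -91125$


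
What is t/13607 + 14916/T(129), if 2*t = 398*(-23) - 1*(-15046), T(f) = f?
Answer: 67780682/585101 ≈ 115.84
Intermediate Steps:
t = 2946 (t = (398*(-23) - 1*(-15046))/2 = (-9154 + 15046)/2 = (1/2)*5892 = 2946)
t/13607 + 14916/T(129) = 2946/13607 + 14916/129 = 2946*(1/13607) + 14916*(1/129) = 2946/13607 + 4972/43 = 67780682/585101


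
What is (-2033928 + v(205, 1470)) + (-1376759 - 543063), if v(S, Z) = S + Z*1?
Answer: -3952075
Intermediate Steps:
v(S, Z) = S + Z
(-2033928 + v(205, 1470)) + (-1376759 - 543063) = (-2033928 + (205 + 1470)) + (-1376759 - 543063) = (-2033928 + 1675) - 1919822 = -2032253 - 1919822 = -3952075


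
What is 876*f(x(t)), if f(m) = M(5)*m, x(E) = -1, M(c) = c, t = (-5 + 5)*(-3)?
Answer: -4380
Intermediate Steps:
t = 0 (t = 0*(-3) = 0)
f(m) = 5*m
876*f(x(t)) = 876*(5*(-1)) = 876*(-5) = -4380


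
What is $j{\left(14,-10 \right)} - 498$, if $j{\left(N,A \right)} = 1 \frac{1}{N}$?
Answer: $- \frac{6971}{14} \approx -497.93$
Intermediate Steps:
$j{\left(N,A \right)} = \frac{1}{N}$
$j{\left(14,-10 \right)} - 498 = \frac{1}{14} - 498 = - \frac{6971}{14}$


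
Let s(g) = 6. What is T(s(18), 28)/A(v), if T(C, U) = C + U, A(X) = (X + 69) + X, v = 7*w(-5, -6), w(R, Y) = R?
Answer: -34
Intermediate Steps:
v = -35 (v = 7*(-5) = -35)
A(X) = 69 + 2*X (A(X) = (69 + X) + X = 69 + 2*X)
T(s(18), 28)/A(v) = (6 + 28)/(69 + 2*(-35)) = 34/(69 - 70) = 34/(-1) = 34*(-1) = -34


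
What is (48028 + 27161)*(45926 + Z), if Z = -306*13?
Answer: 3154028172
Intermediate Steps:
Z = -3978 (Z = -34*117 = -3978)
(48028 + 27161)*(45926 + Z) = (48028 + 27161)*(45926 - 3978) = 75189*41948 = 3154028172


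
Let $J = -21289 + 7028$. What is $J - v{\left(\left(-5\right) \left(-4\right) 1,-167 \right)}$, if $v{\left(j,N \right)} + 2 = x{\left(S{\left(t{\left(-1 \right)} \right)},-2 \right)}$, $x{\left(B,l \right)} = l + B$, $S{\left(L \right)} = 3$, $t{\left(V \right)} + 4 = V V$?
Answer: $-14260$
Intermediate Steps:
$t{\left(V \right)} = -4 + V^{2}$ ($t{\left(V \right)} = -4 + V V = -4 + V^{2}$)
$x{\left(B,l \right)} = B + l$
$v{\left(j,N \right)} = -1$ ($v{\left(j,N \right)} = -2 + \left(3 - 2\right) = -2 + 1 = -1$)
$J = -14261$
$J - v{\left(\left(-5\right) \left(-4\right) 1,-167 \right)} = -14261 - -1 = -14261 + 1 = -14260$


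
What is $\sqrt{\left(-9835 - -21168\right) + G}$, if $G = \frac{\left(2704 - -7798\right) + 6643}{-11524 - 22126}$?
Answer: $\frac{\sqrt{513281358530}}{6730} \approx 106.45$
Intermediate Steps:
$G = - \frac{3429}{6730}$ ($G = \frac{\left(2704 + 7798\right) + 6643}{-33650} = \left(10502 + 6643\right) \left(- \frac{1}{33650}\right) = 17145 \left(- \frac{1}{33650}\right) = - \frac{3429}{6730} \approx -0.50951$)
$\sqrt{\left(-9835 - -21168\right) + G} = \sqrt{\left(-9835 - -21168\right) - \frac{3429}{6730}} = \sqrt{\left(-9835 + 21168\right) - \frac{3429}{6730}} = \sqrt{11333 - \frac{3429}{6730}} = \sqrt{\frac{76267661}{6730}} = \frac{\sqrt{513281358530}}{6730}$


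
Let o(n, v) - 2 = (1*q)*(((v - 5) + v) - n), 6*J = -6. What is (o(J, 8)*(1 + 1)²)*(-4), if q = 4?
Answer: -800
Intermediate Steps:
J = -1 (J = (⅙)*(-6) = -1)
o(n, v) = -18 - 4*n + 8*v (o(n, v) = 2 + (1*4)*(((v - 5) + v) - n) = 2 + 4*(((-5 + v) + v) - n) = 2 + 4*((-5 + 2*v) - n) = 2 + 4*(-5 - n + 2*v) = 2 + (-20 - 4*n + 8*v) = -18 - 4*n + 8*v)
(o(J, 8)*(1 + 1)²)*(-4) = ((-18 - 4*(-1) + 8*8)*(1 + 1)²)*(-4) = ((-18 + 4 + 64)*2²)*(-4) = (50*4)*(-4) = 200*(-4) = -800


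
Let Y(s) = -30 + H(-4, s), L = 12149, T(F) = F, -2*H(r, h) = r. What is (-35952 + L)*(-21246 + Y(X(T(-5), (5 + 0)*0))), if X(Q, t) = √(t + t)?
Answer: 506385022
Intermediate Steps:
H(r, h) = -r/2
X(Q, t) = √2*√t (X(Q, t) = √(2*t) = √2*√t)
Y(s) = -28 (Y(s) = -30 - ½*(-4) = -30 + 2 = -28)
(-35952 + L)*(-21246 + Y(X(T(-5), (5 + 0)*0))) = (-35952 + 12149)*(-21246 - 28) = -23803*(-21274) = 506385022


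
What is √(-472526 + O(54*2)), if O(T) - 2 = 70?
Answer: I*√472454 ≈ 687.35*I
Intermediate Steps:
O(T) = 72 (O(T) = 2 + 70 = 72)
√(-472526 + O(54*2)) = √(-472526 + 72) = √(-472454) = I*√472454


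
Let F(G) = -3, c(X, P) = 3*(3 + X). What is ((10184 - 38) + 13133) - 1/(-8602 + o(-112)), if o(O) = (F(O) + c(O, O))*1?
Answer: 207928029/8932 ≈ 23279.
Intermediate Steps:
c(X, P) = 9 + 3*X
o(O) = 6 + 3*O (o(O) = (-3 + (9 + 3*O))*1 = (6 + 3*O)*1 = 6 + 3*O)
((10184 - 38) + 13133) - 1/(-8602 + o(-112)) = ((10184 - 38) + 13133) - 1/(-8602 + (6 + 3*(-112))) = (10146 + 13133) - 1/(-8602 + (6 - 336)) = 23279 - 1/(-8602 - 330) = 23279 - 1/(-8932) = 23279 - 1*(-1/8932) = 23279 + 1/8932 = 207928029/8932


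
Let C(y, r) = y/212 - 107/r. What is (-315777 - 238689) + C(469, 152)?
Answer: -4466765945/8056 ≈ -5.5446e+5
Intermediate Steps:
C(y, r) = -107/r + y/212 (C(y, r) = y*(1/212) - 107/r = y/212 - 107/r = -107/r + y/212)
(-315777 - 238689) + C(469, 152) = (-315777 - 238689) + (-107/152 + (1/212)*469) = -554466 + (-107*1/152 + 469/212) = -554466 + (-107/152 + 469/212) = -554466 + 12151/8056 = -4466765945/8056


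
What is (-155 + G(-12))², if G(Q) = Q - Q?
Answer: 24025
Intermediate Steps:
G(Q) = 0
(-155 + G(-12))² = (-155 + 0)² = (-155)² = 24025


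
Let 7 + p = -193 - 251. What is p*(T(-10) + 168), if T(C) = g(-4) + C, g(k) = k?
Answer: -69454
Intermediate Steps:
T(C) = -4 + C
p = -451 (p = -7 + (-193 - 251) = -7 - 444 = -451)
p*(T(-10) + 168) = -451*((-4 - 10) + 168) = -451*(-14 + 168) = -451*154 = -69454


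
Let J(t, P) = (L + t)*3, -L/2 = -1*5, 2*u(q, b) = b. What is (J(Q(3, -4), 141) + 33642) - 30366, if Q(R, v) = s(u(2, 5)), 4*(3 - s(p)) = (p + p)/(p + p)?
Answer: 13257/4 ≈ 3314.3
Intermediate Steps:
u(q, b) = b/2
s(p) = 11/4 (s(p) = 3 - (p + p)/(4*(p + p)) = 3 - 2*p/(4*(2*p)) = 3 - 2*p*1/(2*p)/4 = 3 - ¼*1 = 3 - ¼ = 11/4)
Q(R, v) = 11/4
L = 10 (L = -(-2)*5 = -2*(-5) = 10)
J(t, P) = 30 + 3*t (J(t, P) = (10 + t)*3 = 30 + 3*t)
(J(Q(3, -4), 141) + 33642) - 30366 = ((30 + 3*(11/4)) + 33642) - 30366 = ((30 + 33/4) + 33642) - 30366 = (153/4 + 33642) - 30366 = 134721/4 - 30366 = 13257/4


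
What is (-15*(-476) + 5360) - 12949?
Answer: -449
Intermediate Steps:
(-15*(-476) + 5360) - 12949 = (7140 + 5360) - 12949 = 12500 - 12949 = -449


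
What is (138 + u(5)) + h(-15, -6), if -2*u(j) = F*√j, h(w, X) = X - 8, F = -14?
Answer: 124 + 7*√5 ≈ 139.65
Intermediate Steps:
h(w, X) = -8 + X
u(j) = 7*√j (u(j) = -(-7)*√j = 7*√j)
(138 + u(5)) + h(-15, -6) = (138 + 7*√5) + (-8 - 6) = (138 + 7*√5) - 14 = 124 + 7*√5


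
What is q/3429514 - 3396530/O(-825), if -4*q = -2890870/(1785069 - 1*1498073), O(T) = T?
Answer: 121565736338546773/29527703998320 ≈ 4117.0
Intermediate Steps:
q = 1445435/573992 (q = -(-1445435)/(2*(1785069 - 1*1498073)) = -(-1445435)/(2*(1785069 - 1498073)) = -(-1445435)/(2*286996) = -¼*(-1445435/143498) = 1445435/573992 ≈ 2.5182)
q/3429514 - 3396530/O(-825) = (1445435/573992)/3429514 - 3396530/(-825) = (1445435/573992)*(1/3429514) - 3396530*(-1/825) = 1445435/1968513599888 + 679306/165 = 121565736338546773/29527703998320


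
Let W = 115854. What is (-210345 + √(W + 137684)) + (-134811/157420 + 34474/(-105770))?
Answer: -70046597159591/333006268 + √253538 ≈ -2.0984e+5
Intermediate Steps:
(-210345 + √(W + 137684)) + (-134811/157420 + 34474/(-105770)) = (-210345 + √(115854 + 137684)) + (-134811/157420 + 34474/(-105770)) = (-210345 + √253538) + (-134811*1/157420 + 34474*(-1/105770)) = (-210345 + √253538) + (-134811/157420 - 17237/52885) = (-210345 + √253538) - 393717131/333006268 = -70046597159591/333006268 + √253538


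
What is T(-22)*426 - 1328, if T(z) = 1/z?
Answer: -14821/11 ≈ -1347.4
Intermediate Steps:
T(-22)*426 - 1328 = 426/(-22) - 1328 = -1/22*426 - 1328 = -213/11 - 1328 = -14821/11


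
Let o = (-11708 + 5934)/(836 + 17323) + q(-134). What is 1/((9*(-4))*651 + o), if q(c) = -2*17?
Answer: -18159/426197504 ≈ -4.2607e-5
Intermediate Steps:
q(c) = -34
o = -623180/18159 (o = (-11708 + 5934)/(836 + 17323) - 34 = -5774/18159 - 34 = -623180/18159 ≈ -34.318)
1/((9*(-4))*651 + o) = 1/((9*(-4))*651 - 623180/18159) = 1/(-36*651 - 623180/18159) = 1/(-23436 - 623180/18159) = 1/(-426197504/18159) = -18159/426197504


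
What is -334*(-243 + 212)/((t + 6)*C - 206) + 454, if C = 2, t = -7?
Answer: 42039/104 ≈ 404.22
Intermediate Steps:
-334*(-243 + 212)/((t + 6)*C - 206) + 454 = -334*(-243 + 212)/((-7 + 6)*2 - 206) + 454 = -(-10354)/(-1*2 - 206) + 454 = -(-10354)/(-2 - 206) + 454 = -(-10354)/(-208) + 454 = -(-10354)*(-1)/208 + 454 = -334*31/208 + 454 = -5177/104 + 454 = 42039/104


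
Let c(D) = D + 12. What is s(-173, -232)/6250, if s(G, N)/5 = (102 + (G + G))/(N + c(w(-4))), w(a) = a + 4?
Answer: 61/68750 ≈ 0.00088727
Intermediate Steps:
w(a) = 4 + a
c(D) = 12 + D
s(G, N) = 5*(102 + 2*G)/(12 + N) (s(G, N) = 5*((102 + (G + G))/(N + (12 + (4 - 4)))) = 5*((102 + 2*G)/(N + (12 + 0))) = 5*((102 + 2*G)/(N + 12)) = 5*((102 + 2*G)/(12 + N)) = 5*(102 + 2*G)/(12 + N))
s(-173, -232)/6250 = (10*(51 - 173)/(12 - 232))/6250 = (10*(-122)/(-220))*(1/6250) = (10*(-1/220)*(-122))*(1/6250) = (61/11)*(1/6250) = 61/68750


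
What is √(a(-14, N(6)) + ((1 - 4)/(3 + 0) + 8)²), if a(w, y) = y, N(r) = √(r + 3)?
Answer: 2*√13 ≈ 7.2111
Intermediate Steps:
N(r) = √(3 + r)
√(a(-14, N(6)) + ((1 - 4)/(3 + 0) + 8)²) = √(√(3 + 6) + ((1 - 4)/(3 + 0) + 8)²) = √(√9 + (-3/3 + 8)²) = √(3 + (-3*⅓ + 8)²) = √(3 + (-1 + 8)²) = √(3 + 7²) = √(3 + 49) = √52 = 2*√13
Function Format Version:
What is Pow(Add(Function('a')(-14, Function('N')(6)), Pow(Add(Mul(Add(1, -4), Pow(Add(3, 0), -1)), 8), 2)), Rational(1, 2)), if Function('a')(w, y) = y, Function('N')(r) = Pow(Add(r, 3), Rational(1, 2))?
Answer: Mul(2, Pow(13, Rational(1, 2))) ≈ 7.2111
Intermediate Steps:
Function('N')(r) = Pow(Add(3, r), Rational(1, 2))
Pow(Add(Function('a')(-14, Function('N')(6)), Pow(Add(Mul(Add(1, -4), Pow(Add(3, 0), -1)), 8), 2)), Rational(1, 2)) = Pow(Add(Pow(Add(3, 6), Rational(1, 2)), Pow(Add(Mul(Add(1, -4), Pow(Add(3, 0), -1)), 8), 2)), Rational(1, 2)) = Pow(Add(Pow(9, Rational(1, 2)), Pow(Add(Mul(-3, Pow(3, -1)), 8), 2)), Rational(1, 2)) = Pow(Add(3, Pow(Add(Mul(-3, Rational(1, 3)), 8), 2)), Rational(1, 2)) = Pow(Add(3, Pow(Add(-1, 8), 2)), Rational(1, 2)) = Pow(Add(3, Pow(7, 2)), Rational(1, 2)) = Pow(Add(3, 49), Rational(1, 2)) = Pow(52, Rational(1, 2)) = Mul(2, Pow(13, Rational(1, 2)))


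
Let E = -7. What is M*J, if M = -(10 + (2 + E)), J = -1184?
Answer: 5920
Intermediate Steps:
M = -5 (M = -(10 + (2 - 7)) = -(10 - 5) = -1*5 = -5)
M*J = -5*(-1184) = 5920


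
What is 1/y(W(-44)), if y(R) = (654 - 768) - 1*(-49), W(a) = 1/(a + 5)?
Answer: -1/65 ≈ -0.015385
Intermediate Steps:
W(a) = 1/(5 + a)
y(R) = -65 (y(R) = -114 + 49 = -65)
1/y(W(-44)) = 1/(-65) = -1/65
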